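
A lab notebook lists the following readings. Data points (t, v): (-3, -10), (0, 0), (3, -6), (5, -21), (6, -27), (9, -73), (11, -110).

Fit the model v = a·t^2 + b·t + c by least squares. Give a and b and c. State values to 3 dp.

a = -0.992, b = 0.826, c = 0.862

Entries of XᵀX: Σt^2·t^2 = 23285, Σt^2·t = 2401, Σt^2 = 281, Σt·t = 281, Σt = 31, Σ1 = 7.
Moment sums: Σt^2·v = -20864, Σt·v = -2122, Σv = -247.
Normal equations: [[23285, 2401, 281]; [2401, 281, 31]; [281, 31, 7]]·[a, b, c]ᵀ = [-20864, -2122, -247]ᵀ.
Solving the 3×3 system (Gaussian elimination) gives a = -64061/64602, b = 53377/64602, c = 9280/10767.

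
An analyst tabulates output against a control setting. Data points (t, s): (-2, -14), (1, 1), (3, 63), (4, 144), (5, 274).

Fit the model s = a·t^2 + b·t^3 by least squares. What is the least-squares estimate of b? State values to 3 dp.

b = 2.041

With design matrix A, AᵀA = [[979, 4361]; [4361, 20515]] and Aᵀs = [9666, 45280]ᵀ.
Eliminating b: 20515·(row 1) − 4361·(row 2) gives 1065864·a = 20515·9666 − 4361·45280 = 831910, so a = 415955/532932.
Then b = (45280 − 4361·(415955/532932))/20515 = 12223/5988.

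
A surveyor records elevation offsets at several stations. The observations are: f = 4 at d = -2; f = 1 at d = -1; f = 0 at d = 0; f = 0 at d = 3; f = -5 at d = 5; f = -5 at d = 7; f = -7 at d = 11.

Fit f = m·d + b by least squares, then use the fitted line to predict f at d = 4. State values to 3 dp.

f̂ = -2.285

With design matrix M, MᵀM = [[209, 23]; [23, 7]] and Mᵀf = [-146, -12]ᵀ.
Determinant 209·7 − 23² = 934.
m = ((-146)·7 − 23·(-12))/934 = -373/467; b = (209·(-12) − 23·(-146))/934 = 425/467.
At d = 4: f̂ = (-373/467)·(4) + (425/467)·(1) = -1067/467.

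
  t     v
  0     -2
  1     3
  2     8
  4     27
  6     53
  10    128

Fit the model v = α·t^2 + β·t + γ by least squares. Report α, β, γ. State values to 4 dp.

α = 0.9659, β = 3.3335, γ = -1.8852

Forming XᵀX = [[11569, 1289, 157]; [1289, 157, 23]; [157, 23, 6]] and Xᵀv = [15175, 1725, 217]ᵀ gives XᵀX·[α, β, γ]ᵀ = Xᵀv.
Inverting the 3×3 Gram matrix, [α, β, γ]ᵀ = [17119/17724, 59083/17724, -5569/2954]ᵀ.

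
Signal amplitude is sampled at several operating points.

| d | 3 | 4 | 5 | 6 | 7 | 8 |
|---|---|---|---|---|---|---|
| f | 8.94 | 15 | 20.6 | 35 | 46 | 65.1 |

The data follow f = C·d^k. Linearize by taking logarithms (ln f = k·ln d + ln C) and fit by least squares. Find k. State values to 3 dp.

k = 2.021

With ln fᵢ as the transformed response and ln dᵢ as the regressor:
Over the data: Σln d = 9.9115, Σ(ln d)² = 17.0401, Σln f = 19.4838, Σln d·ln f = 33.5338.
Normal system: [[17.0401, 9.9115]; [9.9115, 6]]·[k, ln C]ᵀ = [33.5338, 19.4838]ᵀ.
Slope k = (n·Σln d·ln f − Σln d·Σln f)/(n·Σ(ln d)² − (Σln d)²) = (6·33.5338 − 9.9115·19.4838)/4.0036 = 2.02074; ln C = (Σln f − k·Σln d)/n = -0.09077.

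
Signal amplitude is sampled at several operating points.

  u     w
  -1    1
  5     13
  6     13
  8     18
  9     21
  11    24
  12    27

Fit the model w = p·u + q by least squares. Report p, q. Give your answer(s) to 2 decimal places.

p = 1.98, q = 2.58

The normal equations are: 472·p + 50·q = 1063;  50·p + 7·q = 117.
det = 472·7 − 50² = 804.
p = (1063·7 − 50·117)/804 = 1591/804; q = (472·117 − 50·1063)/804 = 1037/402.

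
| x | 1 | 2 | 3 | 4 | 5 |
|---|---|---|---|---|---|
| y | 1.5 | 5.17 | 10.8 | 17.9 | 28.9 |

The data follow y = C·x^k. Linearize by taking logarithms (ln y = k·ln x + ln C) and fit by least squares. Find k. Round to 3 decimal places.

k = 1.822

Let Y = ln y. Fitting Y = k·ln x + ln C by least squares:
Over the data: Σln x = 4.7875, Σ(ln x)² = 6.1995, Σln y = 10.6765, Σln x·ln y = 13.1660.
Normal system: [[6.1995, 4.7875]; [4.7875, 5]]·[k, ln C]ᵀ = [13.1660, 10.6765]ᵀ.
Δ = 6.1995·5 − (4.7875)² = 8.0774; k = (13.1660·5 − 4.7875·10.6765)/8.0774 = 1.82191, ln C = (6.1995·10.6765 − 4.7875·13.1660)/8.0774 = 0.39083.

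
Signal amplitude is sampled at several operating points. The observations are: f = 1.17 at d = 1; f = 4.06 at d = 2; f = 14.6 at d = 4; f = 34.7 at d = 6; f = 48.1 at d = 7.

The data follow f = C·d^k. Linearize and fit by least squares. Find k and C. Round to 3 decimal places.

Taking logs, ln f = k·ln d + ln C, so regress ln f on ln d.
Σln d = 5.8171, Σ(ln d)² = 9.3992, Σln f = 11.6592, Σln d·ln f = 18.5799.
Equations: 9.3992·k + 5.8171·ln C = 18.5799;  5.8171·k + 5·ln C = 11.6592.
Slope k = (n·Σln d·ln f − Σln d·Σln f)/(n·Σ(ln d)² − (Σln d)²) = (5·18.5799 − 5.8171·11.6592)/13.1574 = 1.90588; ln C = (Σln f − k·Σln d)/n = 0.11451, so C = exp(0.11451) = 1.12132.

k = 1.906, C = 1.121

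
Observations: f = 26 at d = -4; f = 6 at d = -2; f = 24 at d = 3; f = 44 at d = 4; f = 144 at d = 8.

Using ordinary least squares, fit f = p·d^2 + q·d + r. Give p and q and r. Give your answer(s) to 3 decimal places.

p = 1.971, q = 1.994, r = 2.251

Compute the Gram sums: Σd^2·d^2 = 4705, Σd^2·d = 531, Σd^2 = 109, Σd·d = 109, Σd = 9, Σ1 = 5.
And Σd^2·f = 10576, Σd·f = 1284, Σf = 244.
XᵀX·[p, q, r]ᵀ = Xᵀf becomes [[4705, 531, 109]; [531, 109, 9]; [109, 9, 5]]·[p, q, r]ᵀ = [10576, 1284, 244]ᵀ.
Inverting the 3×3 Gram matrix, [p, q, r]ᵀ = [256240/130027, 259242/130027, 292650/130027]ᵀ.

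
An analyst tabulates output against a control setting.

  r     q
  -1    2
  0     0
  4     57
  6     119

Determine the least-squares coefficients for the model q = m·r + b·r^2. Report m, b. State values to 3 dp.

MᵀM·[m, b]ᵀ = Mᵀq reads: 53·m + 279·b = 940;  279·m + 1553·b = 5198.
(Σr·r = 53, Σr·r^2 = 279, Σr^2·r^2 = 1553, Σr·q = 940, Σr^2·q = 5198.)
Δ = 53·1553 − 279² = 4468.
m = (940·1553 − 279·5198)/4468 = 4789/2234; b = (53·5198 − 279·940)/4468 = 6617/2234.

m = 2.144, b = 2.962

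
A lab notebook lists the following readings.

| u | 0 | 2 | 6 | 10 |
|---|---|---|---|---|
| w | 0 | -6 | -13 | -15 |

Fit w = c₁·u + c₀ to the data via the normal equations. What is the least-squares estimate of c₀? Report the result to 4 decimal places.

Normal-equation sums: Σu·u = 140, Σu = 18, Σ1 = 4.
Moment sums: Σu·w = -240, Σw = -34.
So MᵀM·[c₁, c₀]ᵀ = Mᵀw: [[140, 18]; [18, 4]]·[c₁, c₀]ᵀ = [-240, -34]ᵀ.
det = 140·4 − 18² = 236.
c₁ = ((-240)·4 − 18·(-34))/236 = -87/59; c₀ = (140·(-34) − 18·(-240))/236 = -110/59.

c₀ = -1.8644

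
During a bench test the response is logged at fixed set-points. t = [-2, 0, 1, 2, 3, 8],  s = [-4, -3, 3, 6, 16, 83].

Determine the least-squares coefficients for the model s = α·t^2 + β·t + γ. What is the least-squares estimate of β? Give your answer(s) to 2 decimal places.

β = 2.91

Sums needed: Σt^2·t^2 = 4210, Σt^2·t = 540, Σt^2 = 82, Σt·t = 82, Σt = 12, Σ1 = 6.
For Xᵀs: Σt^2·s = 5467, Σt·s = 735, Σs = 101.
XᵀX·[α, β, γ]ᵀ = Xᵀs becomes [[4210, 540, 82]; [540, 82, 12]; [82, 12, 6]]·[α, β, γ]ᵀ = [5467, 735, 101]ᵀ.
Solving the 3×3 system (Gaussian elimination) gives α = 13732/14177, β = 82521/28354, γ = -63091/28354.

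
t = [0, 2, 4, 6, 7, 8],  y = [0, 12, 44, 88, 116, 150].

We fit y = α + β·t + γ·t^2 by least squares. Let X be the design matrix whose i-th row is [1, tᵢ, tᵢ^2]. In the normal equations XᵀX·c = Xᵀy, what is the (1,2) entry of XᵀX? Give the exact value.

27

Row 1 ↔ basis 1, column 2 ↔ basis t, so (XᵀX)_{1,2} = Σᵢ t = (1)·(0) + (1)·(2) + (1)·(4) + (1)·(6) + (1)·(7) + (1)·(8) = 27.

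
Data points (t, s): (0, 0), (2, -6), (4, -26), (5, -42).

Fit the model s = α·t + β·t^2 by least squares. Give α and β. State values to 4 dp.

From the data, Σt·t = 45, Σt·t^2 = 197, Σt^2·t^2 = 897.
Moment sums: Σt·s = -326, Σt^2·s = -1490.
Eliminating β: 897·(row 1) − 197·(row 2) gives 1556·α = 897·(-326) − 197·(-1490) = 1108, so α = 277/389.
Then β = ((-1490) − 197·(277/389))/897 = -707/389.

α = 0.7121, β = -1.8175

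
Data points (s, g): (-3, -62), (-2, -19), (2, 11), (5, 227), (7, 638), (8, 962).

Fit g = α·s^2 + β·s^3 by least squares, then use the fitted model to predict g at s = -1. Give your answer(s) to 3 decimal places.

ĝ = -2.896

The normal system AᵀA·[α, β]ᵀ = Aᵀg is [[7235, 52457]; [52457, 396275]]·[α, β]ᵀ = [97915, 741667]ᵀ.
Δ = 7235·396275 − 52457² = 115312776.
α = (97915·396275 − 52457·741667)/115312776 = -17393199/19218796; β = (7235·741667 − 52457·97915)/115312776 = 38272265/19218796.
At s = -1: ĝ = (-17393199/19218796)·(1) + (38272265/19218796)·(-1) = -13916366/4804699.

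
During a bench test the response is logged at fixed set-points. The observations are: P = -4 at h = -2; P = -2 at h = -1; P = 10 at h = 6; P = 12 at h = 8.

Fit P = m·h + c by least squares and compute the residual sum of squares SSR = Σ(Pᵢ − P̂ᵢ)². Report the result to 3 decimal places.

Normal-equation sums: Σh·h = 105, Σh = 11, Σ1 = 4.
And Σh·P = 166, ΣP = 16.
Normal equations: [[105, 11]; [11, 4]]·[m, c]ᵀ = [166, 16]ᵀ.
Eliminating c: 4·(row 1) − 11·(row 2) gives 299·m = 4·166 − 11·16 = 488, so m = 488/299.
Then c = (16 − 11·(488/299))/4 = -146/299.
Residuals: -74/299, 36/299, 16/23, -170/299; SSR = 264/299.

SSR = 0.883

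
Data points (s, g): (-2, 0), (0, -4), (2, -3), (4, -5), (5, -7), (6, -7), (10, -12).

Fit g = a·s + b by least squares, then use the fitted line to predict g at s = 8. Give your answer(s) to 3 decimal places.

Entries of AᵀA: Σs·s = 185, Σs = 25, Σ1 = 7.
For Aᵀg: Σs·g = -223, Σg = -38.
Normal equations: [[185, 25]; [25, 7]]·[a, b]ᵀ = [-223, -38]ᵀ.
Determinant 185·7 − 25² = 670.
a = ((-223)·7 − 25·(-38))/670 = -611/670; b = (185·(-38) − 25·(-223))/670 = -291/134.
At s = 8: ĝ = (-611/670)·(8) + (-291/134)·(1) = -6343/670.

ĝ = -9.467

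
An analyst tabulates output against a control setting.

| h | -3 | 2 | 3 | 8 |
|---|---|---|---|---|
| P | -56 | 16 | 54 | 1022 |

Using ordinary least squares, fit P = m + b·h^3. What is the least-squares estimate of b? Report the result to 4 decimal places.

b = 1.9977

From the data, Σ1 = 4, Σh^3 = 520, Σh^3·h^3 = 263666.
For XᵀP: ΣP = 1036, Σh^3·P = 526362.
XᵀX·[m, b]ᵀ = XᵀP becomes [[4, 520]; [520, 263666]]·[m, b]ᵀ = [1036, 526362]ᵀ.
Eliminating b: 263666·(row 1) − 520·(row 2) gives 784264·m = 263666·1036 − 520·526362 = -550264, so m = -5291/7541.
Then b = (526362 − 520·(-5291/7541))/263666 = 195841/98033.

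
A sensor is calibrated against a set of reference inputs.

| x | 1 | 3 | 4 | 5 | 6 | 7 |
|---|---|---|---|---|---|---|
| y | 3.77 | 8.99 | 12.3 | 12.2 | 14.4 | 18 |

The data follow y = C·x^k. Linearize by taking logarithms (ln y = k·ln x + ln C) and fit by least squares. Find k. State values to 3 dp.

Let Y = ln y. Fitting Y = k·ln x + ln C by least squares:
Σln x = 7.8320, Σ(ln x)² = 12.7160, Σln y = 14.0918, Σln x·ln y = 20.3211.
Normal system: [[12.7160, 7.8320]; [7.8320, 6]]·[k, ln C]ᵀ = [20.3211, 14.0918]ᵀ.
Δ = 12.7160·6 − (7.8320)² = 14.9557; k = (20.3211·6 − 7.8320·14.0918)/14.9557 = 0.77288, ln C = (12.7160·14.0918 − 7.8320·20.3211)/14.9557 = 1.33976.

k = 0.773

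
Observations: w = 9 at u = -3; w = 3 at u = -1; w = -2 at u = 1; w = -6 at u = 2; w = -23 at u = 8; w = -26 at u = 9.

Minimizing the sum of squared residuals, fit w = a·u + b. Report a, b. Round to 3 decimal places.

From the data, Σu·u = 160, Σu = 16, Σ1 = 6.
For Mᵀw: Σu·w = -462, Σw = -45.
MᵀM·[a, b]ᵀ = Mᵀw becomes [[160, 16]; [16, 6]]·[a, b]ᵀ = [-462, -45]ᵀ.
Eliminating b: 6·(row 1) − 16·(row 2) gives 704·a = 6·(-462) − 16·(-45) = -2052, so a = -513/176.
Then b = ((-45) − 16·(-513/176))/6 = 3/11.

a = -2.915, b = 0.273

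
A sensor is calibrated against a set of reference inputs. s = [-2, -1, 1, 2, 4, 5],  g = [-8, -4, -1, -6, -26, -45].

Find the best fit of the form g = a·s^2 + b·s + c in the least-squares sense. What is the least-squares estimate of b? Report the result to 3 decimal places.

b = 0.763

With design matrix M, MᵀM = [[915, 189, 51]; [189, 51, 9]; [51, 9, 6]] and Mᵀg = [-1602, -322, -90]ᵀ.
Inverting the 3×3 Gram matrix, [a, b, c]ᵀ = [-23/12, 229/300, 11/75]ᵀ.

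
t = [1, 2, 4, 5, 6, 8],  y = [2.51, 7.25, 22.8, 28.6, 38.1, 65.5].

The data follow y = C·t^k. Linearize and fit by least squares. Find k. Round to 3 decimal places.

Taking logs, ln y = k·ln t + ln C, so regress ln y on ln t.
Σln t = 7.5601, Σ(ln t)² = 12.5270, Σln y = 17.2037, Σln t·ln y = 26.3236.
Equations: 12.5270·k + 7.5601·ln C = 26.3236;  7.5601·k + 6·ln C = 17.2037.
Δ = 12.5270·6 − (7.5601)² = 18.0074; k = (26.3236·6 − 7.5601·17.2037)/18.0074 = 1.54824, ln C = (12.5270·17.2037 − 7.5601·26.3236)/18.0074 = 0.91648.

k = 1.548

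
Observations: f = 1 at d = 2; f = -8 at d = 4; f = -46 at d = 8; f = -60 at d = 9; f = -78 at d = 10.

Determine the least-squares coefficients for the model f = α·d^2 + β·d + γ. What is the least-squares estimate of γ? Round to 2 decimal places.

With design matrix A, AᵀA = [[20929, 2313, 265]; [2313, 265, 33]; [265, 33, 5]] and Aᵀf = [-15728, -1718, -191]ᵀ.
Row-reducing yields α = -187/194, β = 709/388, γ = 321/388.

γ = 0.83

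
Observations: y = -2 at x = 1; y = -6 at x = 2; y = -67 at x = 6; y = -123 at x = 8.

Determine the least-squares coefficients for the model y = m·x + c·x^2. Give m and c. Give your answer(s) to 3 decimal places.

m = 1.044, c = -2.048

Entries of MᵀM: Σx·x = 105, Σx·x^2 = 737, Σx^2·x^2 = 5409.
Moment sums: Σx·y = -1400, Σx^2·y = -10310.
Normal equations: [[105, 737]; [737, 5409]]·[m, c]ᵀ = [-1400, -10310]ᵀ.
Δ = 105·5409 − 737² = 24776.
m = ((-1400)·5409 − 737·(-10310))/24776 = 12935/12388; c = (105·(-10310) − 737·(-1400))/24776 = -25375/12388.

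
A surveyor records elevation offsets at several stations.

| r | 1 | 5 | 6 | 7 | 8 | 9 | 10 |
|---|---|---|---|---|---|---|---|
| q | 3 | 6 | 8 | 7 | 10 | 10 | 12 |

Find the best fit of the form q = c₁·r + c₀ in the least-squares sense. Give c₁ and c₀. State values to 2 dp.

c₁ = 0.97, c₀ = 1.64

Entries of AᵀA: Σr·r = 356, Σr = 46, Σ1 = 7.
And Σr·q = 420, Σq = 56.
Δ = 356·7 − 46² = 376.
c₁ = (420·7 − 46·56)/376 = 91/94; c₀ = (356·56 − 46·420)/376 = 77/47.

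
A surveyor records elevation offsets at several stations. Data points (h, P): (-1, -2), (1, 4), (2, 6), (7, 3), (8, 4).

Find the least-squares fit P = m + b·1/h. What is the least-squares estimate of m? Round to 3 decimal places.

The normal equations are: 5·m + (43/56)·b = 15;  (43/56)·m + (7169/3136)·b = 139/14.
(Σ1 = 5, Σ1/h = 43/56, Σ1/h·1/h = 7169/3136, ΣP = 15, Σ1/h·P = 139/14.)
Eliminating b: (7169/3136)·(row 1) − (43/56)·(row 2) gives (8499/784)·m = (7169/3136)·15 − (43/56)·(139/14) = 83627/3136, so m = 83627/33996.
Then b = ((139/14) − (43/56)·(83627/33996))/(7169/3136) = 29890/8499.

m = 2.460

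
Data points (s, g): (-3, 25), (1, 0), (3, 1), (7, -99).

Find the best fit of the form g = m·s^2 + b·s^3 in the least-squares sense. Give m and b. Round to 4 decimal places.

AᵀA·[m, b]ᵀ = Aᵀg reads: 2564·m + 16808·b = -4617;  16808·m + 119108·b = -34605.
(Σs^2·s^2 = 2564, Σs^2·s^3 = 16808, Σs^3·s^3 = 119108, Σs^2·g = -4617, Σs^3·g = -34605.)
det = 2564·119108 − 16808² = 22884048.
m = ((-4617)·119108 − 16808·(-34605))/22884048 = 80099/57788; b = (2564·(-34605) − 16808·(-4617))/22884048 = -309019/635668.

m = 1.3861, b = -0.4861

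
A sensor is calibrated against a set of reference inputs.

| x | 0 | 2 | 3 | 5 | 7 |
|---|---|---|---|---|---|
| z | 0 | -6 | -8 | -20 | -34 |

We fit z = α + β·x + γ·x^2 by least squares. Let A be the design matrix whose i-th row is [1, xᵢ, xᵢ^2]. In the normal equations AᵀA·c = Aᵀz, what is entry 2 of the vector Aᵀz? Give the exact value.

-374

Entry 2 ↔ basis x, so (Aᵀz)_{2} = Σᵢ (x)·zᵢ = (0)·(0) + (2)·(-6) + (3)·(-8) + (5)·(-20) + (7)·(-34) = -374.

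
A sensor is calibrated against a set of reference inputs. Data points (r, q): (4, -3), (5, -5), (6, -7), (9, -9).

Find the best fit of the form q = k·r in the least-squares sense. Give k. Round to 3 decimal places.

Normal-equation sums: Σr·r = 158.
And Σr·q = -160.
So MᵀM·[k]ᵀ = Mᵀq: [[158]]·[k]ᵀ = [-160]ᵀ.
Hence k = -160 / 158 ≈ -1.01266.

k = -1.013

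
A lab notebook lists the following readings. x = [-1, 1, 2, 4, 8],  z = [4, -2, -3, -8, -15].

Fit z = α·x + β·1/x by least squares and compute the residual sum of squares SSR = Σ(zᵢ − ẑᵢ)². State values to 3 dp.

SSR = 3.594

The normal equations are: 86·α + 5·β = -164;  5·α + (149/64)·β = -91/8.
Eliminating β: (149/64)·(row 1) − 5·(row 2) gives (5607/32)·α = (149/64)·(-164) − 5·(-91/8) = -5199/16, so α = -3466/1869.
Then β = ((-91/8) − 5·(-3466/1869))/(149/64) = -1688/1869.
Residuals: 774/623, 472/623, 723/623, -222/623, -32/623; SSR = 2239/623.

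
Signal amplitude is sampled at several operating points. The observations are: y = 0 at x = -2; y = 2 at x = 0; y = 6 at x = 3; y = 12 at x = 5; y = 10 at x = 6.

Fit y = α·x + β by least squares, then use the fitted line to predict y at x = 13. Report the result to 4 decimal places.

The normal equations are: 74·α + 12·β = 138;  12·α + 5·β = 30.
Δ = 74·5 − 12² = 226.
α = (138·5 − 12·30)/226 = 165/113; β = (74·30 − 12·138)/226 = 282/113.
At x = 13: ŷ = (165/113)·(13) + (282/113)·(1) = 2427/113.

ŷ = 21.4779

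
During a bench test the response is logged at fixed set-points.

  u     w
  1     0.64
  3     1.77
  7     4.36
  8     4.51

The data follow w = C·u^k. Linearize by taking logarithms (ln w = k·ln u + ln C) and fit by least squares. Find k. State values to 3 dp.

With ln wᵢ as the transformed response and ln uᵢ as the regressor:
Σln u = 5.1240, Σ(ln u)² = 9.3176, Σln w = 3.1035, Σln u·ln w = 6.6248.
Normal system: [[9.3176, 5.1240]; [5.1240, 4]]·[k, ln C]ᵀ = [6.6248, 3.1035]ᵀ.
Slope k = (n·Σln u·ln w − Σln u·Σln w)/(n·Σ(ln u)² − (Σln u)²) = (4·6.6248 − 5.1240·3.1035)/11.0154 = 0.96205; ln C = (Σln w − k·Σln u)/n = -0.45651.

k = 0.962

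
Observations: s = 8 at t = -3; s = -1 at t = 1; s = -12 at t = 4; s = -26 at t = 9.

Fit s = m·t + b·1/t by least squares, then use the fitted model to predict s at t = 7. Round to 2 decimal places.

Sums needed: Σt·t = 107, Σt·1/t = 4, Σ1/t·1/t = 1537/1296.
And Σt·s = -307, Σ1/t·s = -86/9.
Determinant 107·(1537/1296) − 4² = 143723/1296.
m = ((-307)·(1537/1296) − 4·(-86/9))/(143723/1296) = -422323/143723; b = (107·(-86/9) − 4·(-307))/(143723/1296) = 266400/143723.
At t = 7: ŝ = (-422323/143723)·(7) + (266400/143723)·(1/7) = -20427427/1006061.

ŝ = -20.30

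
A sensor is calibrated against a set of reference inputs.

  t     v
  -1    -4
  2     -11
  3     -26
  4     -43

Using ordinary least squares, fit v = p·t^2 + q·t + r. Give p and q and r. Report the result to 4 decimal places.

p = -2.6519, q = 0.0552, r = -1.2210

The normal system XᵀX·[p, q, r]ᵀ = Xᵀv is [[354, 98, 30]; [98, 30, 8]; [30, 8, 4]]·[p, q, r]ᵀ = [-970, -268, -84]ᵀ.
Inverting the 3×3 Gram matrix, [p, q, r]ᵀ = [-480/181, 10/181, -221/181]ᵀ.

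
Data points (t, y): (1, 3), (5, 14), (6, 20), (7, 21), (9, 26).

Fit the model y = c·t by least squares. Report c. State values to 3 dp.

Normal-equation sums: Σt·t = 192.
For Mᵀy: Σt·y = 574.
MᵀM·[c]ᵀ = Mᵀy becomes [[192]]·[c]ᵀ = [574]ᵀ.
Hence c = 574 / 192 ≈ 2.98958.

c = 2.990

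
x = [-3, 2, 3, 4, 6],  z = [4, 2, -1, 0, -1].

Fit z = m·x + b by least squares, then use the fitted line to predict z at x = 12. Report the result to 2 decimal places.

ẑ = -4.85

From the data, Σx·x = 74, Σx = 12, Σ1 = 5.
For Mᵀz: Σx·z = -17, Σz = 4.
det = 74·5 − 12² = 226.
m = ((-17)·5 − 12·4)/226 = -133/226; b = (74·4 − 12·(-17))/226 = 250/113.
At x = 12: ẑ = (-133/226)·(12) + (250/113)·(1) = -548/113.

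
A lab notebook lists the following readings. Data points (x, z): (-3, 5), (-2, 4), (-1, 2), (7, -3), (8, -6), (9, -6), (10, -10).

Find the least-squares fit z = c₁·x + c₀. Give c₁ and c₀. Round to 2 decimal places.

Normal-equation sums: Σx·x = 308, Σx = 28, Σ1 = 7.
For Aᵀz: Σx·z = -248, Σz = -14.
Normal equations: [[308, 28]; [28, 7]]·[c₁, c₀]ᵀ = [-248, -14]ᵀ.
Eliminating c₀: 7·(row 1) − 28·(row 2) gives 1372·c₁ = 7·(-248) − 28·(-14) = -1344, so c₁ = -48/49.
Then c₀ = ((-14) − 28·(-48/49))/7 = 94/49.

c₁ = -0.98, c₀ = 1.92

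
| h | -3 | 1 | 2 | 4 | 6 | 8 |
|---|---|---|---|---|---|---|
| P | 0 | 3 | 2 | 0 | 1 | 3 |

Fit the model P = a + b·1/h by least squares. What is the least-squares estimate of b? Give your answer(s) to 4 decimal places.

b = 2.0183

The normal equations are: 6·a + (41/24)·b = 9;  (41/24)·a + (845/576)·b = 109/24.
Eliminating b: (845/576)·(row 1) − (41/24)·(row 2) gives (3389/576)·a = (845/576)·9 − (41/24)·(109/24) = 49/9, so a = 3136/3389.
Then b = ((109/24) − (41/24)·(3136/3389))/(845/576) = 6840/3389.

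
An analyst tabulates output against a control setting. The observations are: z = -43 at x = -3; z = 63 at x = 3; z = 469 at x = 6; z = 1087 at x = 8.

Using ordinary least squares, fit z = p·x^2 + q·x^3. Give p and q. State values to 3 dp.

p = 1.140, q = 1.981

The normal equations are: 5554·p + 40544·q = 86632;  40544·p + 310258·q = 660710.
Eliminating q: 310258·(row 1) − 40544·(row 2) gives 79356996·p = 310258·86632 − 40544·660710 = 90444816, so p = 837452/734787.
Then q = (660710 − 40544·(837452/734787))/310258 = 1455329/734787.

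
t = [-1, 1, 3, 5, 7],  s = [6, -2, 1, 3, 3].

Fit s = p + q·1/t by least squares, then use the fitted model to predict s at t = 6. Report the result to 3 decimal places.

ŝ = 2.077

The normal system AᵀA·[p, q]ᵀ = Aᵀs is [[5, 71/105]; [71/105, 23941/11025]]·[p, q]ᵀ = [11, -697/105]ᵀ.
det = 5·(23941/11025) − (71/105)² = 114664/11025.
p = (11·(23941/11025) − (71/105)·(-697/105))/(114664/11025) = 156419/57332; q = (5·(-697/105) − (71/105)·11)/(114664/11025) = -223965/57332.
At t = 6: ŝ = (156419/57332)·(1) + (-223965/57332)·(1/6) = 21653/10424.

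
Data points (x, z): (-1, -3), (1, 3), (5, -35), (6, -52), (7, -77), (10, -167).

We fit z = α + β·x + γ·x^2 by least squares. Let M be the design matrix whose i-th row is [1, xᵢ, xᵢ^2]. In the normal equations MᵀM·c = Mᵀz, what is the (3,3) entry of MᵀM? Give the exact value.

14324

Row 3 ↔ basis x^2, column 3 ↔ basis x^2, so (MᵀM)_{3,3} = Σᵢ (x^2)·(x^2) = (1)·(1) + (1)·(1) + (25)·(25) + (36)·(36) + (49)·(49) + (100)·(100) = 14324.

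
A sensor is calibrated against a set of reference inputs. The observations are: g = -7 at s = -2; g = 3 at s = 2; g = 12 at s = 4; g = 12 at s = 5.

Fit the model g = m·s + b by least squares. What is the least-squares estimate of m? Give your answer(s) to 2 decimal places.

m = 2.89

Sums needed: Σs·s = 49, Σs = 9, Σ1 = 4.
For Aᵀg: Σs·g = 128, Σg = 20.
Normal equations: [[49, 9]; [9, 4]]·[m, b]ᵀ = [128, 20]ᵀ.
Eliminating b: 4·(row 1) − 9·(row 2) gives 115·m = 4·128 − 9·20 = 332, so m = 332/115.
Then b = (20 − 9·(332/115))/4 = -172/115.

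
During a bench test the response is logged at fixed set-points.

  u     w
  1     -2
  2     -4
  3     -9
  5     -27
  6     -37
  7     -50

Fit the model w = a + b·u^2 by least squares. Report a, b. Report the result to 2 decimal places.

a = -0.47, b = -1.02

The normal equations are: 6·a + 124·b = -129;  124·a + 4420·b = -4556.
Δ = 6·4420 − 124² = 11144.
a = ((-129)·4420 − 124·(-4556))/11144 = -187/398; b = (6·(-4556) − 124·(-129))/11144 = -405/398.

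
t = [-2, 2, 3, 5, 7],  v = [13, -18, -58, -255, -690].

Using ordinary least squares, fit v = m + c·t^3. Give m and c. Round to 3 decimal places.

m = -3.234, c = -2.004

Compute the Gram sums: Σ1 = 5, Σt^3 = 495, Σt^3·t^3 = 134131.
And Σv = -1008, Σt^3·v = -270359.
det = 5·134131 − 495² = 425630.
m = ((-1008)·134131 − 495·(-270359))/425630 = -1376343/425630; c = (5·(-270359) − 495·(-1008))/425630 = -170567/85126.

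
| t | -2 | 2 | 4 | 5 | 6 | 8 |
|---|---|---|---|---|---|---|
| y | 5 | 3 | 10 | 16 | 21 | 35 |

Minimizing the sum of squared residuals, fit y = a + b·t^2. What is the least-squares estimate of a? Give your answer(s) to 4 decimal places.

a = 2.1011

The normal equations are: 6·a + 149·b = 90;  149·a + 6305·b = 3588.
(Σ1 = 6, Σt^2 = 149, Σt^2·t^2 = 6305, Σy = 90, Σt^2·y = 3588.)
Eliminating b: 6305·(row 1) − 149·(row 2) gives 15629·a = 6305·90 − 149·3588 = 32838, so a = 32838/15629.
Then b = (3588 − 149·(32838/15629))/6305 = 8118/15629.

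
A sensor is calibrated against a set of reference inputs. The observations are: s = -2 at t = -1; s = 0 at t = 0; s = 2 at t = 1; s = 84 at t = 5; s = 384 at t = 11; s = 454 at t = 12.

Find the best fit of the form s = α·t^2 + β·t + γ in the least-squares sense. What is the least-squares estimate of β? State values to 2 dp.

β = 2.30

The normal equations are: 36004·α + 3184·β + 292·γ = 113940;  3184·α + 292·β + 28·γ = 10096;  292·α + 28·β + 6·γ = 922.
(Σt^2·t^2 = 36004, Σt^2·t = 3184, Σt^2 = 292, Σt·t = 292, Σt = 28, Σ1 = 6, Σt^2·s = 113940, Σt·s = 10096, Σs = 922.)
Inverting the 3×3 Gram matrix, [α, β, γ]ᵀ = [110924/37263, 85831/37263, -24255/12421]ᵀ.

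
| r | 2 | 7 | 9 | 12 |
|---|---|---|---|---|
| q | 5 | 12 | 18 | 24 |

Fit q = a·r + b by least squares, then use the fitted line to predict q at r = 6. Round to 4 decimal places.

q̂ = 11.8774

Entries of MᵀM: Σr·r = 278, Σr = 30, Σ1 = 4.
And Σr·q = 544, Σq = 59.
Eliminating b: 4·(row 1) − 30·(row 2) gives 212·a = 4·544 − 30·59 = 406, so a = 203/106.
Then b = (59 − 30·(203/106))/4 = 41/106.
At r = 6: q̂ = (203/106)·(6) + (41/106)·(1) = 1259/106.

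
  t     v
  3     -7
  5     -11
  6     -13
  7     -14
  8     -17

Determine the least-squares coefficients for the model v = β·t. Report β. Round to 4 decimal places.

Compute the Gram sums: Σt·t = 183.
And Σt·v = -388.
β = (-388)/183 = -2.12022.

β = -2.1202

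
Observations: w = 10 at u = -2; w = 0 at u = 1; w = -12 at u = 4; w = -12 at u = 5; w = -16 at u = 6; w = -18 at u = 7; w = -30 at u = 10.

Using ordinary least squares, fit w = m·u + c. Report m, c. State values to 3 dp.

Normal-equation sums: Σu·u = 231, Σu = 31, Σ1 = 7.
For Mᵀw: Σu·w = -650, Σw = -78.
Normal equations: [[231, 31]; [31, 7]]·[m, c]ᵀ = [-650, -78]ᵀ.
Eliminating c: 7·(row 1) − 31·(row 2) gives 656·m = 7·(-650) − 31·(-78) = -2132, so m = -13/4.
Then c = ((-78) − 31·(-13/4))/7 = 13/4.

m = -3.250, c = 3.250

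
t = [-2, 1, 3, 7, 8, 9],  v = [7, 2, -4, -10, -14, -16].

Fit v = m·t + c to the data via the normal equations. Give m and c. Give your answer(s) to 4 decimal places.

m = -2.0804, c = 3.1818

The normal system MᵀM·[m, c]ᵀ = Mᵀv is [[208, 26]; [26, 6]]·[m, c]ᵀ = [-350, -35]ᵀ.
Determinant 208·6 − 26² = 572.
m = ((-350)·6 − 26·(-35))/572 = -595/286; c = (208·(-35) − 26·(-350))/572 = 35/11.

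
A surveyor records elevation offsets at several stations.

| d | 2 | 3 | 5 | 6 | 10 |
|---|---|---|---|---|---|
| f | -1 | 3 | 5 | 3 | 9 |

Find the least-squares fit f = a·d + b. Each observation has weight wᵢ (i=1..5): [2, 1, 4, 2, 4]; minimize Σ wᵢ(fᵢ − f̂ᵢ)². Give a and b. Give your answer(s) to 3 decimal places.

Normal-equation sums: Σwᵢ·d·d = 589, Σwᵢ·d = 79, Σwᵢ·1 = 13.
And Σwᵢ·d·f = 501, Σwᵢ·f = 63.
Normal equations: [[589, 79]; [79, 13]]·[a, b]ᵀ = [501, 63]ᵀ.
Δ = 589·13 − 79² = 1416.
a = (501·13 − 79·63)/1416 = 64/59; b = (589·63 − 79·501)/1416 = -103/59.

a = 1.085, b = -1.746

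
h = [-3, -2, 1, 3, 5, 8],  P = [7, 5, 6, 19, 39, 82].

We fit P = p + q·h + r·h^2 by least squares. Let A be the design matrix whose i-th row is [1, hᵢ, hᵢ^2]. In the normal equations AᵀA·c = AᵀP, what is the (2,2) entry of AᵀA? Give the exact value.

Row 2 ↔ basis h, column 2 ↔ basis h, so (AᵀA)_{2,2} = Σᵢ (h)·(h) = (-3)·(-3) + (-2)·(-2) + (1)·(1) + (3)·(3) + (5)·(5) + (8)·(8) = 112.

112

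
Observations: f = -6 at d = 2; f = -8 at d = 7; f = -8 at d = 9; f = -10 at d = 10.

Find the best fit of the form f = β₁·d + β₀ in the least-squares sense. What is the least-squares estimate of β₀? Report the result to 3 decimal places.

Normal-equation sums: Σd·d = 234, Σd = 28, Σ1 = 4.
Right-hand side: Σd·f = -240, Σf = -32.
AᵀA·[β₁, β₀]ᵀ = Aᵀf becomes [[234, 28]; [28, 4]]·[β₁, β₀]ᵀ = [-240, -32]ᵀ.
Δ = 234·4 − 28² = 152.
β₁ = ((-240)·4 − 28·(-32))/152 = -8/19; β₀ = (234·(-32) − 28·(-240))/152 = -96/19.

β₀ = -5.053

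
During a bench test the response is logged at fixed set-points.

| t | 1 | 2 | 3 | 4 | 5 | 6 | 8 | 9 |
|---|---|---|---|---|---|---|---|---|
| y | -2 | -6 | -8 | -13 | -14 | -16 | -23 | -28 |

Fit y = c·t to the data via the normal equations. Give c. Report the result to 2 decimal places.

Sums needed: Σt·t = 236.
Right-hand side: Σt·y = -692.
AᵀA·[c]ᵀ = Aᵀy becomes [[236]]·[c]ᵀ = [-692]ᵀ.
Hence c = -692 / 236 ≈ -2.9322.

c = -2.93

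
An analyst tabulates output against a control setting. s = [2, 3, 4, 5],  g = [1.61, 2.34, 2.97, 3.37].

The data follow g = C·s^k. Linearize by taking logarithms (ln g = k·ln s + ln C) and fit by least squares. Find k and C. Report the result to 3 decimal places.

k = 0.818, C = 0.931

Taking logs, ln g = k·ln s + ln C, so regress ln g on ln s.
XᵀX = [[6.1995, 4.7875]; [4.7875, 4]], rhs = [4.7285, 3.6299]ᵀ  (here Σln s = 4.7875, Σ(ln s)² = 6.1995, Σln g = 3.6299, Σln s·ln g = 4.7285).
Slope k = (n·Σln s·ln g − Σln s·Σln g)/(n·Σ(ln s)² − (Σln s)²) = (4·4.7285 − 4.7875·3.6299)/1.8779 = 0.81792; ln C = (Σln g − k·Σln s)/n = -0.07148, so C = exp(-0.07148) = 0.93102.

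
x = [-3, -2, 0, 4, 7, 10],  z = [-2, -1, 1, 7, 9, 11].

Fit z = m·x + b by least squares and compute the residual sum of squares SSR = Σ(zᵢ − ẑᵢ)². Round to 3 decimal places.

Normal-equation sums: Σx·x = 178, Σx = 16, Σ1 = 6.
Moment sums: Σx·z = 209, Σz = 25.
MᵀM·[m, b]ᵀ = Mᵀz becomes [[178, 16]; [16, 6]]·[m, b]ᵀ = [209, 25]ᵀ.
det = 178·6 − 16² = 812.
m = (209·6 − 16·25)/812 = 61/58; b = (178·25 − 16·209)/812 = 79/58.
Residuals: -6/29, -15/58, -21/58, 83/58, 8/29, -51/58; SSR = 91/29.

SSR = 3.138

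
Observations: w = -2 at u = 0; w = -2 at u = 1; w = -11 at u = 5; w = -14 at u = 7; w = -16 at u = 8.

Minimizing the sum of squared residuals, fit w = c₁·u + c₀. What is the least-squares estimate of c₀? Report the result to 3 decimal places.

c₀ = -1.228

Compute the Gram sums: Σu·u = 139, Σu = 21, Σ1 = 5.
And Σu·w = -283, Σw = -45.
So XᵀX·[c₁, c₀]ᵀ = Xᵀw: [[139, 21]; [21, 5]]·[c₁, c₀]ᵀ = [-283, -45]ᵀ.
Determinant 139·5 − 21² = 254.
c₁ = ((-283)·5 − 21·(-45))/254 = -235/127; c₀ = (139·(-45) − 21·(-283))/254 = -156/127.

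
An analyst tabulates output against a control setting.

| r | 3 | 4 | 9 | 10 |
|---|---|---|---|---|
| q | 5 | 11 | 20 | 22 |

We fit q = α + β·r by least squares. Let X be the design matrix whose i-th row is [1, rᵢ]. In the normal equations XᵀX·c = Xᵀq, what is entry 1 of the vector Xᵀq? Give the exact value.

58

Entry 1 ↔ basis 1, so (Xᵀq)_{1} = Σᵢ qᵢ = (1)·(5) + (1)·(11) + (1)·(20) + (1)·(22) = 58.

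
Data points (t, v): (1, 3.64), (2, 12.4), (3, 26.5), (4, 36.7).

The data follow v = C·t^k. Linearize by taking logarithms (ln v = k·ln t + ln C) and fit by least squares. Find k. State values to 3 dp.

Linearized form: ln v = k·ln t + ln C. From the 4 transformed points,
Σln t = 3.1781, Σ(ln t)² = 3.6092, Σln v = 10.6896, Σln t·ln v = 10.3400.
Normal system: [[3.6092, 3.1781]; [3.1781, 4]]·[k, ln C]ᵀ = [10.3400, 10.6896]ᵀ.
Δ = 3.6092·4 − (3.1781)² = 4.3368; k = (10.3400·4 − 3.1781·10.6896)/4.3368 = 1.70348, ln C = (3.6092·10.6896 − 3.1781·10.3400)/4.3368 = 1.31897.

k = 1.703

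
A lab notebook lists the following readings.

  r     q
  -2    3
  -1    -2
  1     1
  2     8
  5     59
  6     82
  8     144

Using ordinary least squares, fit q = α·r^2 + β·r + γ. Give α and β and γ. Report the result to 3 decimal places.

Sums needed: Σr^2·r^2 = 6051, Σr^2·r = 853, Σr^2 = 135, Σr·r = 135, Σr = 19, Σ1 = 7.
Right-hand side: Σr^2·q = 13686, Σr·q = 1952, Σq = 295.
So MᵀM·[α, β, γ]ᵀ = Mᵀq: [[6051, 853, 135]; [853, 135, 19]; [135, 19, 7]]·[α, β, γ]ᵀ = [13686, 1952, 295]ᵀ.
Solving the 3×3 system (Gaussian elimination) gives α = 374401/178018, β = 273009/178018, γ = -229714/89009.

α = 2.103, β = 1.534, γ = -2.581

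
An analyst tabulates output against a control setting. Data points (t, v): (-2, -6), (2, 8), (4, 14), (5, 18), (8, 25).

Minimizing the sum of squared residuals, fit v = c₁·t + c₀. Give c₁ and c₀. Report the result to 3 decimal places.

Entries of XᵀX: Σt·t = 113, Σt = 17, Σ1 = 5.
Right-hand side: Σt·v = 374, Σv = 59.
XᵀX·[c₁, c₀]ᵀ = Xᵀv becomes [[113, 17]; [17, 5]]·[c₁, c₀]ᵀ = [374, 59]ᵀ.
det = 113·5 − 17² = 276.
c₁ = (374·5 − 17·59)/276 = 289/92; c₀ = (113·59 − 17·374)/276 = 103/92.

c₁ = 3.141, c₀ = 1.120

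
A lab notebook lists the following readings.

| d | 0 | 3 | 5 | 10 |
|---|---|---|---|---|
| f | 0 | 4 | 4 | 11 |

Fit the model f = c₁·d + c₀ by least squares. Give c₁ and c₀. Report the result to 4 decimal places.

The normal system AᵀA·[c₁, c₀]ᵀ = Aᵀf is [[134, 18]; [18, 4]]·[c₁, c₀]ᵀ = [142, 19]ᵀ.
Eliminating c₀: 4·(row 1) − 18·(row 2) gives 212·c₁ = 4·142 − 18·19 = 226, so c₁ = 113/106.
Then c₀ = (19 − 18·(113/106))/4 = -5/106.

c₁ = 1.0660, c₀ = -0.0472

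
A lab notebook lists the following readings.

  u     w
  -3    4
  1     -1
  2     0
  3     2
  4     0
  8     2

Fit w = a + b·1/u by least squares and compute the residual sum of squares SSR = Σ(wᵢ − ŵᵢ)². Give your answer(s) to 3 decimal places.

AᵀA·[a, b]ᵀ = Aᵀw reads: 6·a + (15/8)·b = 7;  (15/8)·a + (893/576)·b = -17/12.
(Σ1 = 6, Σ1/u = 15/8, Σ1/u·1/u = 893/576, Σw = 7, Σ1/u·w = -17/12.)
Eliminating b: (893/576)·(row 1) − (15/8)·(row 2) gives (1111/192)·a = (893/576)·7 − (15/8)·(-17/12) = 7781/576, so a = 7781/3333.
Then b = ((-17/12) − (15/8)·(7781/3333))/(893/576) = -4152/1111.
Residuals: 1399/3333, 122/303, -1553/3333, 3037/3333, -4667/3333, 442/3333; SSR = 11212/3333.

SSR = 3.364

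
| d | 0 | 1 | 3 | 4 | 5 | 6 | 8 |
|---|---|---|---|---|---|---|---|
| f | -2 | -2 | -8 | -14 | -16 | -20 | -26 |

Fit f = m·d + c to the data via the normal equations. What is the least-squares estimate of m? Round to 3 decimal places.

m = -3.213

MᵀM·[m, c]ᵀ = Mᵀf reads: 151·m + 27·c = -490;  27·m + 7·c = -88.
Δ = 151·7 − 27² = 328.
m = ((-490)·7 − 27·(-88))/328 = -527/164; c = (151·(-88) − 27·(-490))/328 = -29/164.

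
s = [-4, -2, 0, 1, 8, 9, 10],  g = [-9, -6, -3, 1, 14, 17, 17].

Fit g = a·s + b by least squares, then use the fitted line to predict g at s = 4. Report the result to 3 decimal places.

Forming MᵀM = [[266, 22]; [22, 7]] and Mᵀg = [484, 31]ᵀ gives MᵀM·[a, b]ᵀ = Mᵀg.
det = 266·7 − 22² = 1378.
a = (484·7 − 22·31)/1378 = 1353/689; b = (266·31 − 22·484)/1378 = -1201/689.
At s = 4: ĝ = (1353/689)·(4) + (-1201/689)·(1) = 4211/689.

ĝ = 6.112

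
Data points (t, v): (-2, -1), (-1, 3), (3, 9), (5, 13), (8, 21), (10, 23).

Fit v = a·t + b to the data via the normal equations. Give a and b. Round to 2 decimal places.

Entries of XᵀX: Σt·t = 203, Σt = 23, Σ1 = 6.
For Xᵀv: Σt·v = 489, Σv = 68.
Normal equations: [[203, 23]; [23, 6]]·[a, b]ᵀ = [489, 68]ᵀ.
det = 203·6 − 23² = 689.
a = (489·6 − 23·68)/689 = 1370/689; b = (203·68 − 23·489)/689 = 2557/689.

a = 1.99, b = 3.71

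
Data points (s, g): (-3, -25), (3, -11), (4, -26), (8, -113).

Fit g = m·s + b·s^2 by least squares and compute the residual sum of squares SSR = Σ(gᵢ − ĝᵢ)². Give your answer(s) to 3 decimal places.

SSR = 4.752

Normal-equation sums: Σs·s = 98, Σs·s^2 = 576, Σs^2·s^2 = 4514.
And Σs·g = -966, Σs^2·g = -7972.
So XᵀX·[m, b]ᵀ = Xᵀg: [[98, 576]; [576, 4514]]·[m, b]ᵀ = [-966, -7972]ᵀ.
Eliminating b: 4514·(row 1) − 576·(row 2) gives 110596·m = 4514·(-966) − 576·(-7972) = 231348, so m = 57837/27649.
Then b = ((-7972) − 576·(57837/27649))/4514 = -56210/27649.
Residuals: -11824/27649, 28240/27649, -50862/27649, 10407/27649; SSR = 131381/27649.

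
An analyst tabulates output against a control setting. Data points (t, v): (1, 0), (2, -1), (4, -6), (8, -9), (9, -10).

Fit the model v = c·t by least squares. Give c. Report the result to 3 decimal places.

With design matrix M, MᵀM = [[166]] and Mᵀv = [-188]ᵀ.
Hence c = -188 / 166 ≈ -1.13253.

c = -1.133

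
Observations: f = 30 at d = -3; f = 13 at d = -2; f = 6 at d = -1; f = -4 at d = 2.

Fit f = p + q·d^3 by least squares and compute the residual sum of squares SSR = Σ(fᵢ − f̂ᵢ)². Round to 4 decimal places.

SSR = 1.8059

XᵀX·[p, q]ᵀ = Xᵀf reads: 4·p + (-28)·q = 45;  (-28)·p + 858·q = -952.
(Σ1 = 4, Σd^3 = -28, Σd^3·d^3 = 858, Σf = 45, Σd^3·f = -952.)
Determinant 4·858 − (-28)² = 2648.
p = (45·858 − (-28)·(-952))/2648 = 5977/1324; q = (4·(-952) − (-28)·45)/2648 = -637/662.
Residuals: -655/1324, 1043/1324, 693/1324, -1081/1324; SSR = 2391/1324.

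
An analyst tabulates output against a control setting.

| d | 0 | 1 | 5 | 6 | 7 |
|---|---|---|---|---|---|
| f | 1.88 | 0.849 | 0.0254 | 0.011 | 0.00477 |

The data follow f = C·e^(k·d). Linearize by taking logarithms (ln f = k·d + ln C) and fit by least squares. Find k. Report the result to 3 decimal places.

Taking logs, ln f = k·d + ln C, so regress ln f on d.
Σd = 19.0000, Σ(d)² = 111.0000, Σln f = -13.0607, Σd·ln f = -83.0057.
Equations: 111.0000·k + 19.0000·ln C = -83.0057;  19.0000·k + 5·ln C = -13.0607.
Slope k = (n·Σd·ln f − Σd·Σln f)/(n·Σ(d)² − (Σd)²) = (5·-83.0057 − 19.0000·-13.0607)/194.0000 = -0.86018; ln C = (Σln f − k·Σd)/n = 0.65655.

k = -0.860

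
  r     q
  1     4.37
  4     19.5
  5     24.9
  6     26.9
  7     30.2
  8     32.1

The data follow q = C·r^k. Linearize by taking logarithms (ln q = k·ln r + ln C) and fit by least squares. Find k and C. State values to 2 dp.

With ln qᵢ as the transformed response and ln rᵢ as the regressor:
XᵀX = [[15.8331, 8.8128]; [8.8128, 6]], rhs = [29.0353, 17.8289]ᵀ  (here Σln r = 8.8128, Σ(ln r)² = 15.8331, Σln q = 17.8289, Σln r·ln q = 29.0353).
Slope k = (n·Σln r·ln q − Σln r·Σln q)/(n·Σ(ln r)² − (Σln r)²) = (6·29.0353 − 8.8128·17.8289)/17.3327 = 0.98594; ln C = (Σln q − k·Σln r)/n = 1.52332, so C = exp(1.52332) = 4.58744.

k = 0.99, C = 4.59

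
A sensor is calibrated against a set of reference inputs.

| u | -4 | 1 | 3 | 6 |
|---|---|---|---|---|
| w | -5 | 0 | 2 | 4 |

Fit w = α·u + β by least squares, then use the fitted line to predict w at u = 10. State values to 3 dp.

ŵ = 8.028

The normal system XᵀX·[α, β]ᵀ = Xᵀw is [[62, 6]; [6, 4]]·[α, β]ᵀ = [50, 1]ᵀ.
Δ = 62·4 − 6² = 212.
α = (50·4 − 6·1)/212 = 97/106; β = (62·1 − 6·50)/212 = -119/106.
At u = 10: ŵ = (97/106)·(10) + (-119/106)·(1) = 851/106.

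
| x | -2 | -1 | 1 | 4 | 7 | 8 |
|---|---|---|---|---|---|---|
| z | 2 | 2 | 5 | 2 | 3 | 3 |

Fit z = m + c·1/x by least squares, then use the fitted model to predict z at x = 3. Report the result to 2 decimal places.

ẑ = 3.29

Normal-equation sums: Σ1 = 6, Σ1/x = 1/56, Σ1/x·1/x = 7365/3136.
And Σz = 17, Σ1/x·z = 185/56.
Eliminating c: (7365/3136)·(row 1) − (1/56)·(row 2) gives (44189/3136)·m = (7365/3136)·17 − (1/56)·(185/56) = 4465/112, so m = 125020/44189.
Then c = ((185/56) − (1/56)·(125020/44189))/(7365/3136) = 61208/44189.
At x = 3: ẑ = (125020/44189)·(1) + (61208/44189)·(1/3) = 436268/132567.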